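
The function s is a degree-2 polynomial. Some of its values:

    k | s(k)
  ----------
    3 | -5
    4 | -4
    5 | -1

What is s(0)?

Write s(k) = ak² + bk + c; the 3 given values yield a linear system in the 3 coefficients.
Solving, s(k) = k² - 6k + 4.
Then s(0) = 4.

4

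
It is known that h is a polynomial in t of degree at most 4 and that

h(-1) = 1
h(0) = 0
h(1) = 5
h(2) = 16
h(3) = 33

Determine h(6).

120

First differences: -1, 5, 11, 17. Second differences: 6, 6, 6.
Level-2 differences are constant, so h has degree 2.
Fitting a degree-2 polynomial gives h(t) = 3t² + 2t.
Then h(6) = 120.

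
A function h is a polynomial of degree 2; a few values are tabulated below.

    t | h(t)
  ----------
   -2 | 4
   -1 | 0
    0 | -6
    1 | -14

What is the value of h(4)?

-50

Write h(t) = at² + bt + c; the 4 given values yield a linear system in the 3 coefficients.
Solving, h(t) = -t² - 7t - 6.
Then h(4) = -50.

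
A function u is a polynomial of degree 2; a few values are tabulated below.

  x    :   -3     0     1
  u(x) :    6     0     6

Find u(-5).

Write u(x) = ax² + bx + c; the 3 given values yield a linear system in the 3 coefficients.
Solving, u(x) = 2x² + 4x.
Then u(-5) = 30.

30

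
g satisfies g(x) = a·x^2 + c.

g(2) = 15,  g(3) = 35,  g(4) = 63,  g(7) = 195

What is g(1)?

From g(2) = 15 and g(3) = 35: 4a + c = 15 and 9a + c = 35.
Subtracting: 5a = 20, so a = 4; then c = 15 − 4·4 = -1.
So g(x) = 4x² − 1, and g(1) = 3.

3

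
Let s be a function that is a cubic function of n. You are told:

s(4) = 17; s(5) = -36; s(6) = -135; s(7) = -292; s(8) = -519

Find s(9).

-828

Write s(n) = an³ + bn² + cn + d; the 5 given values yield a linear system in the 4 coefficients.
Solving, s(n) = -2n³ + 7n² + 6n + 9.
Then s(9) = -828.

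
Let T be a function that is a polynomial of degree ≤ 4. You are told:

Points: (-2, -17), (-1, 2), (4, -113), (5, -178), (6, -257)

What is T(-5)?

-158

Write T(m) = am^4 + bm³ + cm² + dm + e; the 5 given values yield a linear system in the 5 coefficients.
Solving, the top 2 coefficients vanish, and T(m) = -7m² - 2m + 7.
Then T(-5) = -158.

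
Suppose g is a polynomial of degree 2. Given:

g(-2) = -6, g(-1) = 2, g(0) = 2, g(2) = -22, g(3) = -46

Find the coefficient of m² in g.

Write g(m) = am² + bm + c; the 5 given values yield a linear system in the 3 coefficients.
Solving, g(m) = -4m² - 4m + 2.
The coefficient of m² is -4.

-4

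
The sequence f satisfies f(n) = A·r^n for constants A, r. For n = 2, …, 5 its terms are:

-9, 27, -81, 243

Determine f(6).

-729

Consecutive ratio: 27/(-9) = -3, and -81/27 = -3, so r = -3.
Then A·(-3)^2 = -9 gives A = -1, and f(n) = -1·(-3)^n.
f(6) = -1·(-3)^6 = -729.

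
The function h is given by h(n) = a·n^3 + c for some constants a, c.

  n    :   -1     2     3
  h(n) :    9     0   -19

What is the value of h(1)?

From h(-1) = 9 and h(2) = 0: -1a + c = 9 and 8a + c = 0.
Subtracting: 9a = -9, so a = -1; then c = 9 − (-1)·(-1) = 8.
So h(n) = -1n³ + 8, and h(1) = 7.

7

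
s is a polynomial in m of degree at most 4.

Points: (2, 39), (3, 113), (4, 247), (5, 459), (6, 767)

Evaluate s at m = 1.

Write s(m) = am^4 + bm³ + cm² + dm + e; the 5 given values yield a linear system in the 5 coefficients.
Solving, the leading coefficient vanishes, and s(m) = 3m³ + 3m² + 2m - 1.
Then s(1) = 7.

7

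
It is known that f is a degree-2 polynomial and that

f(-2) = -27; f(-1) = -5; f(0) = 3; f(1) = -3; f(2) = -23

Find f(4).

-105

Write f(n) = an² + bn + c; the 5 given values yield a linear system in the 3 coefficients.
Solving, f(n) = -7n² + n + 3.
Then f(4) = -105.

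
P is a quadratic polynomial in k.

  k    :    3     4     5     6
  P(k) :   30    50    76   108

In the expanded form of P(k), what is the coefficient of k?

First differences: 20, 26, 32. Second differences: 6, 6.
Level-2 differences are constant, so P has degree 2.
Fitting a degree-2 polynomial gives P(k) = 3k² - k + 6.
The coefficient of k is -1.

-1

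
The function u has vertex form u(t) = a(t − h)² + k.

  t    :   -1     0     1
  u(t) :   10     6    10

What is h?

First differences -4, 4; second difference 8 = 2a, so a = 4.
Expanding, the t-coefficient is −2ah = -8h; matching it to the data gives h = 0, and then k = 6.
So u(t) = 4(t + 0)² + 6.
Hence h = 0.

0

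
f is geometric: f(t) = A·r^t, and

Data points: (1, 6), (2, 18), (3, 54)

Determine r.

3

Consecutive ratio: 18/6 = 3, and 54/18 = 3, so r = 3.
Then A·3^1 = 6 gives A = 2, and f(t) = 2·3^t.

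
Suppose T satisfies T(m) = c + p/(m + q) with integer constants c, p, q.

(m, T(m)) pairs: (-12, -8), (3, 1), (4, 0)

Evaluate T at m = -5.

(T(m) − c)(m + q) = p for each data point; the three points give a linear system in c and q, then p follows.
Solving: c = -5, q = 2, p = 30, so T(m) = -5 + 30/(m + 2).
Then T(-5) = -5 + 30/(-3) = -15.

-15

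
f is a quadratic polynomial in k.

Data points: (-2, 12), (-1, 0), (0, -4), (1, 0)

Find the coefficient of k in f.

Write f(k) = ak² + bk + c; the 4 given values yield a linear system in the 3 coefficients.
Solving, f(k) = 4k² - 4.
The coefficient of k is 0.

0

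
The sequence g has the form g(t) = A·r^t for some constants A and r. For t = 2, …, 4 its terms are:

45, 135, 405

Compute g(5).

1215

Consecutive ratio: 135/45 = 3, and 405/135 = 3, so r = 3.
Then A·3^2 = 45 gives A = 5, and g(t) = 5·3^t.
g(5) = 5·3^5 = 1215.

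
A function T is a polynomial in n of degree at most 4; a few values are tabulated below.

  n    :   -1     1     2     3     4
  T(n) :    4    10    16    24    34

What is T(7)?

Write T(n) = an^4 + bn³ + cn² + dn + e; the 5 given values yield a linear system in the 5 coefficients.
Solving, the top 2 coefficients vanish, and T(n) = n² + 3n + 6.
Then T(7) = 76.

76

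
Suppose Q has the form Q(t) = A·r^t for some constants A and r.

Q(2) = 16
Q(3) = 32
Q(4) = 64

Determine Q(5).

128

Consecutive ratio: 32/16 = 2, and 64/32 = 2, so r = 2.
Then A·2^2 = 16 gives A = 4, and Q(t) = 4·2^t.
Q(5) = 4·2^5 = 128.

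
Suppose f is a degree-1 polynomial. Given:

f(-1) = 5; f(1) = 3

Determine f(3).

Write f(n) = an + b; the 2 given values yield a linear system in the 2 coefficients.
Solving, f(n) = -n + 4.
Then f(3) = 1.

1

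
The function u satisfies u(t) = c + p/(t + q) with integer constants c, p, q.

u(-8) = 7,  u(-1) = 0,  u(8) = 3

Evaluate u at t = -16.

5

(u(t) − c)(t + q) = p for each data point; the three points give a linear system in c and q, then p follows.
Solving: c = 4, q = 4, p = -12, so u(t) = 4 − 12/(t + 4).
Then u(-16) = 4 − 12/(-12) = 5.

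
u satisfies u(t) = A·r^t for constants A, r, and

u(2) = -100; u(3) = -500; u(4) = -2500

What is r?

5

Consecutive ratio: -500/(-100) = 5, and -2500/(-500) = 5, so r = 5.
Then A·5^2 = -100 gives A = -4, and u(t) = -4·5^t.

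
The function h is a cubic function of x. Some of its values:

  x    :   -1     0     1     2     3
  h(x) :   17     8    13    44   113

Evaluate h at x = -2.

28

First differences: -9, 5, 31, 69. Second differences: 14, 26, 38. Third differences: 12, 12.
Level-3 differences are constant, so h has degree 3.
Fitting a degree-3 polynomial gives h(x) = 2x³ + 7x² - 4x + 8.
Then h(-2) = 28.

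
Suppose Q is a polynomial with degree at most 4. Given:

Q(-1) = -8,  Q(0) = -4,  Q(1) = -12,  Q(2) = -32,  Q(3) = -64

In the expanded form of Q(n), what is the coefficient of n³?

Write Q(n) = an^4 + bn³ + cn² + dn + e; the 5 given values yield a linear system in the 5 coefficients.
Solving, the top 2 coefficients vanish, and Q(n) = -6n² - 2n - 4.
The coefficient of n³ is 0.

0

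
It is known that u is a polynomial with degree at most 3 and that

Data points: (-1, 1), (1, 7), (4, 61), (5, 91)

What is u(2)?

Write u(x) = ax³ + bx² + cx + d; the 4 given values yield a linear system in the 4 coefficients.
Solving, the leading coefficient vanishes, and u(x) = 3x² + 3x + 1.
Then u(2) = 19.

19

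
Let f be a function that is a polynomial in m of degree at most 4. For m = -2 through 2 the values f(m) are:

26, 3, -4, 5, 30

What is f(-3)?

First differences: -23, -7, 9, 25. Second differences: 16, 16, 16.
Level-2 differences are constant, so f has degree 2.
Fitting a degree-2 polynomial gives f(m) = 8m² + m - 4.
Then f(-3) = 65.

65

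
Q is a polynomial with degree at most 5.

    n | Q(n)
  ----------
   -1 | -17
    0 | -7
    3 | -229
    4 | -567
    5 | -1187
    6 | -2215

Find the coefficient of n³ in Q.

Write Q(n) = an^5 + bn^4 + cn³ + dn² + en + p; the 6 given values yield a linear system in the 6 coefficients.
Solving, the leading coefficient vanishes, and Q(n) = -n^4 - 3n³ - 8n² + 4n - 7.
The coefficient of n³ is -3.

-3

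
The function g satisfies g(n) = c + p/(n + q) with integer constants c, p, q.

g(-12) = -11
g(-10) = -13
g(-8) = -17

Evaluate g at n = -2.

(g(n) − c)(n + q) = p for each data point; the three points give a linear system in c and q, then p follows.
Solving: c = -5, q = 4, p = 48, so g(n) = -5 + 48/(n + 4).
Then g(-2) = -5 + 48/2 = 19.

19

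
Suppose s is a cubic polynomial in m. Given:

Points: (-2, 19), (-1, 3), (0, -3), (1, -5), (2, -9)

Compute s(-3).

51

Write s(m) = am³ + bm² + cm + d; the 5 given values yield a linear system in the 4 coefficients.
Solving, s(m) = -m³ + 2m² - 3m - 3.
Then s(-3) = 51.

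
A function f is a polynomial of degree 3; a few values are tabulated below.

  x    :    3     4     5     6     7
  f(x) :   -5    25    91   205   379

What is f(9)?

955

Write f(x) = ax³ + bx² + cx + d; the 5 given values yield a linear system in the 4 coefficients.
Solving, f(x) = 2x³ - 6x² - 2x + 1.
Then f(9) = 955.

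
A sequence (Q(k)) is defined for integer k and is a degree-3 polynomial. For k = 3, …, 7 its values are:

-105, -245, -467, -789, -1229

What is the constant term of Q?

First differences: -140, -222, -322, -440. Second differences: -82, -100, -118. Third differences: -18, -18.
Level-3 differences are constant, so Q has degree 3.
Fitting a degree-3 polynomial gives Q(k) = -3k³ - 5k² + 6k + 3.
The constant term is Q(0) = 3.

3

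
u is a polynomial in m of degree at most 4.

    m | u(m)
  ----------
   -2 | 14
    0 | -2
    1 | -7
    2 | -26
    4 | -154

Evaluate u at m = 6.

-482

Write u(m) = am^4 + bm³ + cm² + dm + e; the 5 given values yield a linear system in the 5 coefficients.
Solving, the leading coefficient vanishes, and u(m) = -2m³ - m² - 2m - 2.
Then u(6) = -482.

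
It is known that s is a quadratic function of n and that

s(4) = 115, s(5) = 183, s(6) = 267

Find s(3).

63

Write s(n) = an² + bn + c; the 3 given values yield a linear system in the 3 coefficients.
Solving, s(n) = 8n² - 4n + 3.
Then s(3) = 63.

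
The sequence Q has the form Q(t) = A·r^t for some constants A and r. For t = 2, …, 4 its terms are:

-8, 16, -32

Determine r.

Consecutive ratio: 16/(-8) = -2, and -32/16 = -2, so r = -2.
Then A·(-2)^2 = -8 gives A = -2, and Q(t) = -2·(-2)^t.

-2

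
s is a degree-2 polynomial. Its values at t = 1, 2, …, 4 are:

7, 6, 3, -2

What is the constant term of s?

6

Write s(t) = at² + bt + c; the 4 given values yield a linear system in the 3 coefficients.
Solving, s(t) = -t² + 2t + 6.
The constant term is s(0) = 6.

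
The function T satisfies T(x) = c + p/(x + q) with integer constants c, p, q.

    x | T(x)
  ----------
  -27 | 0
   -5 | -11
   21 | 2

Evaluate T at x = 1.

7

(T(x) − c)(x + q) = p for each data point; the three points give a linear system in c and q, then p follows.
Solving: c = 1, q = 3, p = 24, so T(x) = 1 + 24/(x + 3).
Then T(1) = 1 + 24/4 = 7.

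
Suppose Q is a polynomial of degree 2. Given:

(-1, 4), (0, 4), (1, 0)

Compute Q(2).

-8

Write Q(k) = ak² + bk + c; the 3 given values yield a linear system in the 3 coefficients.
Solving, Q(k) = -2k² - 2k + 4.
Then Q(2) = -8.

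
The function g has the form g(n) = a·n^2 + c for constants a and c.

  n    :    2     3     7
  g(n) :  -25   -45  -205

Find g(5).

From g(2) = -25 and g(3) = -45: 4a + c = -25 and 9a + c = -45.
Subtracting: 5a = -20, so a = -4; then c = -25 − (-4)·4 = -9.
So g(n) = -4n² − 9, and g(5) = -109.

-109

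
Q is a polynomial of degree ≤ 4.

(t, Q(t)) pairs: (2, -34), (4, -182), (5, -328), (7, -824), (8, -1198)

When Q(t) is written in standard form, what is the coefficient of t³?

-2

Write Q(t) = at^4 + bt³ + ct² + dt + e; the 5 given values yield a linear system in the 5 coefficients.
Solving, the leading coefficient vanishes, and Q(t) = -2t³ - 2t² - 6t + 2.
The coefficient of t³ is -2.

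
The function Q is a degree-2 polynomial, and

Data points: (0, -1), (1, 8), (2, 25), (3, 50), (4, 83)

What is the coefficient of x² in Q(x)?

4

First differences: 9, 17, 25, 33. Second differences: 8, 8, 8.
Level-2 differences are constant, so Q has degree 2.
Fitting a degree-2 polynomial gives Q(x) = 4x² + 5x - 1.
The coefficient of x² is 4.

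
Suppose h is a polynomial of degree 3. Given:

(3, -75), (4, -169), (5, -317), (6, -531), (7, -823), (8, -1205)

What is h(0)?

First differences: -94, -148, -214, -292, -382. Second differences: -54, -66, -78, -90. Third differences: -12, -12, -12.
Level-3 differences are constant, so h has degree 3.
Fitting a degree-3 polynomial gives h(x) = -2x³ - 3x² + x + 3.
Then h(0) = 3.

3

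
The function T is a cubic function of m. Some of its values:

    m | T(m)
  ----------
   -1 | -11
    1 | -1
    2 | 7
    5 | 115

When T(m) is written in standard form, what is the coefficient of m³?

1

Write T(m) = am³ + bm² + cm + d; the 4 given values yield a linear system in the 4 coefficients.
Solving, T(m) = m³ - m² + 4m - 5.
The coefficient of m³ is 1.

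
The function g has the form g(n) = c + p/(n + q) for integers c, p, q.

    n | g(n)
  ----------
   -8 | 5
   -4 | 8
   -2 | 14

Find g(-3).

(g(n) − c)(n + q) = p for each data point; the three points give a linear system in c and q, then p follows.
Solving: c = 2, q = 0, p = -24, so g(n) = 2 − 24/(n + 0).
Then g(-3) = 2 − 24/(-3) = 10.

10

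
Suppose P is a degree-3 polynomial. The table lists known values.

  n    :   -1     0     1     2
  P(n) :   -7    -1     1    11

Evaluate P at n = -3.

-79

Write P(n) = an³ + bn² + cn + d; the 4 given values yield a linear system in the 4 coefficients.
Solving, P(n) = 2n³ - 2n² + 2n - 1.
Then P(-3) = -79.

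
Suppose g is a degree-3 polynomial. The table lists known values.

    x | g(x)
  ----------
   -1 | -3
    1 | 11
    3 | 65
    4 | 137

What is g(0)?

Write g(x) = ax³ + bx² + cx + d; the 4 given values yield a linear system in the 4 coefficients.
Solving, g(x) = 2x³ - x² + 5x + 5.
The constant term is g(0) = 5.

5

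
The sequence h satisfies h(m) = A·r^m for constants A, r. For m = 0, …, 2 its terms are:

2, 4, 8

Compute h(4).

Consecutive ratio: 4/2 = 2, and 8/4 = 2, so r = 2.
Then A·2^0 = 2 gives A = 2, and h(m) = 2·2^m.
h(4) = 2·2^4 = 32.

32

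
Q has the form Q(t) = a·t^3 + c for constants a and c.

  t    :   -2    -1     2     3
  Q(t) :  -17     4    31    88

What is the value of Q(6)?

From Q(-2) = -17 and Q(-1) = 4: -8a + c = -17 and -1a + c = 4.
Subtracting: 7a = 21, so a = 3; then c = -17 − 3·(-8) = 7.
So Q(t) = 3t³ + 7, and Q(6) = 655.

655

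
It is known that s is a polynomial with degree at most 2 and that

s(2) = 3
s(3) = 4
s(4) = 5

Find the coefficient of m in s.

1

First differences: 1, 1.
Level-1 differences are constant, so s has degree 1.
Fitting a degree-1 polynomial gives s(m) = m + 1.
The coefficient of m is 1.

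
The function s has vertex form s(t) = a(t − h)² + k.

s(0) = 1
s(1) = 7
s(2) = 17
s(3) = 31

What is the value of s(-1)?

First differences 6, 10, 14; second difference 4 = 2a, so a = 2.
Expanding, the t-coefficient is −2ah = -4h; matching it to the data gives h = -1, and then k = -1.
So s(t) = 2(t + 1)² − 1.
s(-1) = 2·0² − 1 = -1.

-1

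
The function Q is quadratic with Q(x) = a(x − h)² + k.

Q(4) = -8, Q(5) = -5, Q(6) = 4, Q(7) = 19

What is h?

First differences 3, 9, 15; second difference 6 = 2a, so a = 3.
Expanding, the x-coefficient is −2ah = -6h; matching it to the data gives h = 4, and then k = -8.
So Q(x) = 3(x − 4)² − 8.
Hence h = 4.

4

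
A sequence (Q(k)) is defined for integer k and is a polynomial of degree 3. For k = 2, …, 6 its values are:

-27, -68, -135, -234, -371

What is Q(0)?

Write Q(k) = ak³ + bk² + ck + d; the 5 given values yield a linear system in the 4 coefficients.
Solving, Q(k) = -k³ - 4k² - 2k + 1.
The constant term is Q(0) = 1.

1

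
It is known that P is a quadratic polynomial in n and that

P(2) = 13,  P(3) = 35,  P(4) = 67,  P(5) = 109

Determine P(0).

Write P(n) = an² + bn + c; the 4 given values yield a linear system in the 3 coefficients.
Solving, P(n) = 5n² - 3n - 1.
Then P(0) = -1.

-1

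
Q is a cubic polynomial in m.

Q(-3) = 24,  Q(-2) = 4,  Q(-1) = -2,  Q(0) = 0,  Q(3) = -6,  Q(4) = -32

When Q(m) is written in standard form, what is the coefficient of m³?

Write Q(m) = am³ + bm² + cm + d; the 6 given values yield a linear system in the 4 coefficients.
Solving, Q(m) = -m³ + m² + 4m.
The coefficient of m³ is -1.

-1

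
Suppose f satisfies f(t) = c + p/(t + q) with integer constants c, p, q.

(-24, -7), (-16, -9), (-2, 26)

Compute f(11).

0

(f(t) − c)(t + q) = p for each data point; the three points give a linear system in c and q, then p follows.
Solving: c = -4, q = 4, p = 60, so f(t) = -4 + 60/(t + 4).
Then f(11) = -4 + 60/15 = 0.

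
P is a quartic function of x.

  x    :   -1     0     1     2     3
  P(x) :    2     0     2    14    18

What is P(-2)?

-22

Write P(x) = ax^4 + bx³ + cx² + dx + e; the 5 given values yield a linear system in the 5 coefficients.
Solving, P(x) = -x^4 + 3x³ + 3x² - 3x.
Then P(-2) = -22.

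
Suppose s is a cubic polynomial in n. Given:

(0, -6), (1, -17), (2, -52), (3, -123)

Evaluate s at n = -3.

3

Write s(n) = an³ + bn² + cn + d; the 4 given values yield a linear system in the 4 coefficients.
Solving, s(n) = -2n³ - 6n² - 3n - 6.
Then s(-3) = 3.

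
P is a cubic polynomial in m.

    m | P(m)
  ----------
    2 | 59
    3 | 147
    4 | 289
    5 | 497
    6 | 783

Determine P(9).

2229

First differences: 88, 142, 208, 286. Second differences: 54, 66, 78. Third differences: 12, 12.
Level-3 differences are constant, so P has degree 3.
Fitting a degree-3 polynomial gives P(m) = 2m³ + 9m² + 5m - 3.
Then P(9) = 2229.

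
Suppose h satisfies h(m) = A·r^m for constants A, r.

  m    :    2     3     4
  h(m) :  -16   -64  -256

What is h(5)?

Consecutive ratio: -64/(-16) = 4, and -256/(-64) = 4, so r = 4.
Then A·4^2 = -16 gives A = -1, and h(m) = -1·4^m.
h(5) = -1·4^5 = -1024.

-1024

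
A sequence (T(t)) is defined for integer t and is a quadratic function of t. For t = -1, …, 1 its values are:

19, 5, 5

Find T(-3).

Write T(t) = at² + bt + c; the 3 given values yield a linear system in the 3 coefficients.
Solving, T(t) = 7t² - 7t + 5.
Then T(-3) = 89.

89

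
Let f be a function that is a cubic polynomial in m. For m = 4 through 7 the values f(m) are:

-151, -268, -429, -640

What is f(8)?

-907

Write f(m) = am³ + bm² + cm + d; the 4 given values yield a linear system in the 4 coefficients.
Solving, f(m) = -m³ - 7m² + 7m - 3.
Then f(8) = -907.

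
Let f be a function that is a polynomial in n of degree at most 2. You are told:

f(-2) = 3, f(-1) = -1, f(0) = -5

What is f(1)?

-9

Write f(n) = an² + bn + c; the 3 given values yield a linear system in the 3 coefficients.
Solving, the leading coefficient vanishes, and f(n) = -4n - 5.
Then f(1) = -9.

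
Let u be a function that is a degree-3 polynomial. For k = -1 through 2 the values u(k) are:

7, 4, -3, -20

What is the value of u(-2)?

12

Write u(k) = ak³ + bk² + ck + d; the 4 given values yield a linear system in the 4 coefficients.
Solving, u(k) = -k³ - 2k² - 4k + 4.
Then u(-2) = 12.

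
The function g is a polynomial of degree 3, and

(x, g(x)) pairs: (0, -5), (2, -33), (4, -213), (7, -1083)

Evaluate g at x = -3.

Write g(x) = ax³ + bx² + cx + d; the 4 given values yield a linear system in the 4 coefficients.
Solving, g(x) = -3x³ - x² - 5.
Then g(-3) = 67.

67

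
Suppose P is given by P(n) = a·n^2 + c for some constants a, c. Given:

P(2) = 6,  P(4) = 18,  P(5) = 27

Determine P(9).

From P(2) = 6 and P(4) = 18: 4a + c = 6 and 16a + c = 18.
Subtracting: 12a = 12, so a = 1; then c = 6 − 1·4 = 2.
So P(n) = 1n² + 2, and P(9) = 83.

83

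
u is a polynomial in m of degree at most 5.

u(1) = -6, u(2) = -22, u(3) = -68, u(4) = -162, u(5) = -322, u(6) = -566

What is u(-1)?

First differences: -16, -46, -94, -160, -244. Second differences: -30, -48, -66, -84. Third differences: -18, -18, -18.
Level-3 differences are constant, so u has degree 3.
Fitting a degree-3 polynomial gives u(m) = -3m³ + 3m² - 4m - 2.
Then u(-1) = 8.

8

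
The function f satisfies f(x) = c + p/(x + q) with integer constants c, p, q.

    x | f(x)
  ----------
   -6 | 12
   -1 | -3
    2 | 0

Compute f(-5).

21

(f(x) − c)(x + q) = p for each data point; the three points give a linear system in c and q, then p follows.
Solving: c = 3, q = 4, p = -18, so f(x) = 3 − 18/(x + 4).
Then f(-5) = 3 − 18/(-1) = 21.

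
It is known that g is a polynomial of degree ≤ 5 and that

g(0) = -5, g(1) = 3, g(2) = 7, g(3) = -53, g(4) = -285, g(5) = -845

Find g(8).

First differences: 8, 4, -60, -232, -560. Second differences: -4, -64, -172, -328. Third differences: -60, -108, -156. Fourth differences: -48, -48.
Level-4 differences are constant, so g has degree 4.
Fitting a degree-4 polynomial gives g(k) = -2k^4 + 2k³ + 6k² + 2k - 5.
Then g(8) = -6773.

-6773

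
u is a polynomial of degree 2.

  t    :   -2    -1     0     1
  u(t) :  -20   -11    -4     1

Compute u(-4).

First differences: 9, 7, 5. Second differences: -2, -2.
Level-2 differences are constant, so u has degree 2.
Fitting a degree-2 polynomial gives u(t) = -t² + 6t - 4.
Then u(-4) = -44.

-44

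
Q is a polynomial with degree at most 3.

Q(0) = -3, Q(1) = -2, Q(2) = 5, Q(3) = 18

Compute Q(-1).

2

First differences: 1, 7, 13. Second differences: 6, 6.
Level-2 differences are constant, so Q has degree 2.
Fitting a degree-2 polynomial gives Q(k) = 3k² - 2k - 3.
Then Q(-1) = 2.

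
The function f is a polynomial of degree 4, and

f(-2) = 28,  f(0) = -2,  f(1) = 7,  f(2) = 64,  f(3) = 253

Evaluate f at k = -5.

1093

Write f(k) = ak^4 + bk³ + ck² + dk + e; the 5 given values yield a linear system in the 5 coefficients.
Solving, f(k) = 2k^4 + 2k³ + 4k² + k - 2.
Then f(-5) = 1093.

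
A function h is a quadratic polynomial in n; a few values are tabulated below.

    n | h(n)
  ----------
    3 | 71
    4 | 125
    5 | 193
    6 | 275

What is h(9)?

First differences: 54, 68, 82. Second differences: 14, 14.
Level-2 differences are constant, so h has degree 2.
Fitting a degree-2 polynomial gives h(n) = 7n² + 5n - 7.
Then h(9) = 605.

605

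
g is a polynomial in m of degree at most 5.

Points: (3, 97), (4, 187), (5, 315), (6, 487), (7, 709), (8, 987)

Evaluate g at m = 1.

Write g(m) = am^5 + bm^4 + cm³ + dm² + em + p; the 6 given values yield a linear system in the 6 coefficients.
Solving, the top 2 coefficients vanish, and g(m) = m³ + 7m² + 4m - 5.
Then g(1) = 7.

7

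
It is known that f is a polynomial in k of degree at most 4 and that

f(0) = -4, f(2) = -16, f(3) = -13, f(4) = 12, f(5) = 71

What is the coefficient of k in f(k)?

Write f(k) = ak^4 + bk³ + ck² + dk + e; the 5 given values yield a linear system in the 5 coefficients.
Solving, the leading coefficient vanishes, and f(k) = 2k³ - 7k² - 4.
The coefficient of k is 0.

0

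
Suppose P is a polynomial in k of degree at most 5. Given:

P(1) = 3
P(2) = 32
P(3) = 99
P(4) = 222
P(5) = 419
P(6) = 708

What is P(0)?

Write P(k) = ak^5 + bk^4 + ck³ + dk² + ek + p; the 6 given values yield a linear system in the 6 coefficients.
Solving, the top 2 coefficients vanish, and P(k) = 3k³ + k² + 5k - 6.
Then P(0) = -6.

-6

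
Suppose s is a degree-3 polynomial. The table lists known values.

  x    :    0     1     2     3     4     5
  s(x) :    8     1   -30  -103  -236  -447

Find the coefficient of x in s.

-1

First differences: -7, -31, -73, -133, -211. Second differences: -24, -42, -60, -78. Third differences: -18, -18, -18.
Level-3 differences are constant, so s has degree 3.
Fitting a degree-3 polynomial gives s(x) = -3x³ - 3x² - x + 8.
The coefficient of x is -1.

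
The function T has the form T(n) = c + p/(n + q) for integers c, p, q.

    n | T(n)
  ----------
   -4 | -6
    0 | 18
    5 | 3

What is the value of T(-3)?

(T(n) − c)(n + q) = p for each data point; the three points give a linear system in c and q, then p follows.
Solving: c = 0, q = 1, p = 18, so T(n) = 18/(n + 1).
Then T(-3) = 0 + 18/(-2) = -9.

-9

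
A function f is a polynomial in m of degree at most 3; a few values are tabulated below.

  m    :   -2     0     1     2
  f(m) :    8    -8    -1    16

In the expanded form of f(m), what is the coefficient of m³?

Write f(m) = am³ + bm² + cm + d; the 4 given values yield a linear system in the 4 coefficients.
Solving, the leading coefficient vanishes, and f(m) = 5m² + 2m - 8.
The coefficient of m³ is 0.

0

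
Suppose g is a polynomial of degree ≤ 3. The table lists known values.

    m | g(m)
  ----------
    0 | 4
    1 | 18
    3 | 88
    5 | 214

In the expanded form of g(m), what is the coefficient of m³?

Write g(m) = am³ + bm² + cm + d; the 4 given values yield a linear system in the 4 coefficients.
Solving, the leading coefficient vanishes, and g(m) = 7m² + 7m + 4.
The coefficient of m³ is 0.

0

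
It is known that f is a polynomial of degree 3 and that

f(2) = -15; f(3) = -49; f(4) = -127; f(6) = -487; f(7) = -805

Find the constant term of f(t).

-7

Write f(t) = at³ + bt² + ct + d; the 5 given values yield a linear system in the 4 coefficients.
Solving, f(t) = -3t³ + 5t² - 2t - 7.
The constant term is f(0) = -7.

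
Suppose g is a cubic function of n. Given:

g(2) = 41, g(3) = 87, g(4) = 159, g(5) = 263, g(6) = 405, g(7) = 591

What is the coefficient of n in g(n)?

First differences: 46, 72, 104, 142, 186. Second differences: 26, 32, 38, 44. Third differences: 6, 6, 6.
Level-3 differences are constant, so g has degree 3.
Fitting a degree-3 polynomial gives g(n) = n³ + 4n² + 7n + 3.
The coefficient of n is 7.

7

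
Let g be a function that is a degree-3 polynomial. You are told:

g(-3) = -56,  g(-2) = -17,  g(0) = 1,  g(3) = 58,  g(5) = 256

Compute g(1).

Write g(k) = ak³ + bk² + ck + d; the 5 given values yield a linear system in the 4 coefficients.
Solving, g(k) = 2k³ + k + 1.
Then g(1) = 4.

4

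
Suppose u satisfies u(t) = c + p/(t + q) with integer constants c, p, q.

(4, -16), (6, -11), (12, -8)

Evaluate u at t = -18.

-5

(u(t) − c)(t + q) = p for each data point; the three points give a linear system in c and q, then p follows.
Solving: c = -6, q = -2, p = -20, so u(t) = -6 − 20/(t − 2).
Then u(-18) = -6 − 20/(-20) = -5.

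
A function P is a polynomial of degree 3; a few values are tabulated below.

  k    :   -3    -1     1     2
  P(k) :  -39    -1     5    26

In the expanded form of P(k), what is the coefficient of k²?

Write P(k) = ak³ + bk² + ck + d; the 4 given values yield a linear system in the 4 coefficients.
Solving, P(k) = 2k³ + 2k² + k.
The coefficient of k² is 2.

2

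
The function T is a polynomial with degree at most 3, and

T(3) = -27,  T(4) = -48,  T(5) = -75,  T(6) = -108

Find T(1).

-3

First differences: -21, -27, -33. Second differences: -6, -6.
Level-2 differences are constant, so T has degree 2.
Fitting a degree-2 polynomial gives T(x) = -3x².
Then T(1) = -3.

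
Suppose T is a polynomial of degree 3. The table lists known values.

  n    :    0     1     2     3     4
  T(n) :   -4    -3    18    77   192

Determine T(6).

Write T(n) = an³ + bn² + cn + d; the 5 given values yield a linear system in the 4 coefficients.
Solving, T(n) = 3n³ + n² - 3n - 4.
Then T(6) = 662.

662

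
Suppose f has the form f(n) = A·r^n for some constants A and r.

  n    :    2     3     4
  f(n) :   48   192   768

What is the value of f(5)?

3072

Consecutive ratio: 192/48 = 4, and 768/192 = 4, so r = 4.
Then A·4^2 = 48 gives A = 3, and f(n) = 3·4^n.
f(5) = 3·4^5 = 3072.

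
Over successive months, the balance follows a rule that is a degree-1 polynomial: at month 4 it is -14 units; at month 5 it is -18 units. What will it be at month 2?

Write the value at n as P(n).
Write P(n) = an + b; the 2 given values yield a linear system in the 2 coefficients.
Solving, P(n) = -4n + 2.
Then P(2) = -6.

-6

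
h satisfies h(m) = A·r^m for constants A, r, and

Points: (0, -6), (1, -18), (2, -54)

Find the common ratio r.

Consecutive ratio: -18/(-6) = 3, and -54/(-18) = 3, so r = 3.
Then A·3^0 = -6 gives A = -6, and h(m) = -6·3^m.

3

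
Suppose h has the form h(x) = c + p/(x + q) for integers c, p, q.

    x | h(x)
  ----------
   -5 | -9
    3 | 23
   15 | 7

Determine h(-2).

(h(x) − c)(x + q) = p for each data point; the three points give a linear system in c and q, then p follows.
Solving: c = 3, q = 0, p = 60, so h(x) = 3 + 60/(x + 0).
Then h(-2) = 3 + 60/(-2) = -27.

-27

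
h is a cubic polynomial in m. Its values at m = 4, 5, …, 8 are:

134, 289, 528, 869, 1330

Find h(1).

First differences: 155, 239, 341, 461. Second differences: 84, 102, 120. Third differences: 18, 18.
Level-3 differences are constant, so h has degree 3.
Fitting a degree-3 polynomial gives h(m) = 3m³ - 3m² - m - 6.
Then h(1) = -7.

-7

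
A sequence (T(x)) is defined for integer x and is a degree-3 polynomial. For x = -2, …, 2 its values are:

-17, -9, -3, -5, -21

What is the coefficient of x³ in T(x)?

-1

Write T(x) = ax³ + bx² + cx + d; the 5 given values yield a linear system in the 4 coefficients.
Solving, T(x) = -x³ - 4x² + 3x - 3.
The coefficient of x³ is -1.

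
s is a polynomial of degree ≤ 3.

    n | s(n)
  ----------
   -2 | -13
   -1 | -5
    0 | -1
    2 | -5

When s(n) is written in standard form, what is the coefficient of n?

Write s(n) = an³ + bn² + cn + d; the 4 given values yield a linear system in the 4 coefficients.
Solving, the leading coefficient vanishes, and s(n) = -2n² + 2n - 1.
The coefficient of n is 2.

2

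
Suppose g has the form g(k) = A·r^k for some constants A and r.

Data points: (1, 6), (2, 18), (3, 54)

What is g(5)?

486

Consecutive ratio: 18/6 = 3, and 54/18 = 3, so r = 3.
Then A·3^1 = 6 gives A = 2, and g(k) = 2·3^k.
g(5) = 2·3^5 = 486.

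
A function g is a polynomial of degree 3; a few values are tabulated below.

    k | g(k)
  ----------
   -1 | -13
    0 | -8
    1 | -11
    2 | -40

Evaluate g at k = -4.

Write g(k) = ak³ + bk² + ck + d; the 4 given values yield a linear system in the 4 coefficients.
Solving, g(k) = -3k³ - 4k² + 4k - 8.
Then g(-4) = 104.

104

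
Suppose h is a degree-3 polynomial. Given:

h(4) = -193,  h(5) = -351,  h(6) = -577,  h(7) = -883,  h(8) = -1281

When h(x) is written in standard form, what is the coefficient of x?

0

Write h(x) = ax³ + bx² + cx + d; the 5 given values yield a linear system in the 4 coefficients.
Solving, h(x) = -2x³ - 4x² - 1.
The coefficient of x is 0.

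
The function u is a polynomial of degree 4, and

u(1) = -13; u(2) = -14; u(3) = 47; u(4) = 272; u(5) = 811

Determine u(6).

Write u(n) = an^4 + bn³ + cn² + dn + e; the 5 given values yield a linear system in the 5 coefficients.
Solving, u(n) = 2n^4 - 3n³ - n² - 7n - 4.
Then u(6) = 1862.

1862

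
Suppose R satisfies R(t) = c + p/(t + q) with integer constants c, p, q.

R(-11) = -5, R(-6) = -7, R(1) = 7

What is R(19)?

-2

(R(t) − c)(t + q) = p for each data point; the three points give a linear system in c and q, then p follows.
Solving: c = -3, q = 1, p = 20, so R(t) = -3 + 20/(t + 1).
Then R(19) = -3 + 20/20 = -2.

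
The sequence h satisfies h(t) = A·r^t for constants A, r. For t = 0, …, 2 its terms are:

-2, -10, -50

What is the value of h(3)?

Consecutive ratio: -10/(-2) = 5, and -50/(-10) = 5, so r = 5.
Then A·5^0 = -2 gives A = -2, and h(t) = -2·5^t.
h(3) = -2·5^3 = -250.

-250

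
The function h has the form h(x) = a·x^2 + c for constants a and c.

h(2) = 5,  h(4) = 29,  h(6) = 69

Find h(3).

From h(2) = 5 and h(4) = 29: 4a + c = 5 and 16a + c = 29.
Subtracting: 12a = 24, so a = 2; then c = 5 − 2·4 = -3.
So h(x) = 2x² − 3, and h(3) = 15.

15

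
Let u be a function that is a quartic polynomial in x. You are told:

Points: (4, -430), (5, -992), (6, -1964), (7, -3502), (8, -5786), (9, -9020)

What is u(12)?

-26822

Write u(x) = ax^4 + bx³ + cx² + dx + e; the 6 given values yield a linear system in the 5 coefficients.
Solving, u(x) = -x^4 - 4x³ + 6x² - 3x - 2.
Then u(12) = -26822.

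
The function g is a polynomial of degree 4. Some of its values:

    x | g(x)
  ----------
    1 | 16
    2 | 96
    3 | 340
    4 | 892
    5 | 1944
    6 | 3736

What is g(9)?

Write g(x) = ax^4 + bx³ + cx² + dx + e; the 6 given values yield a linear system in the 5 coefficients.
Solving, g(x) = 2x^4 + 4x³ + 8x² - 2x + 4.
Then g(9) = 16672.

16672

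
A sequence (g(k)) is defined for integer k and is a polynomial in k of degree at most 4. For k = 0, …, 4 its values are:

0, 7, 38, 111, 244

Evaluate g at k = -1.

First differences: 7, 31, 73, 133. Second differences: 24, 42, 60. Third differences: 18, 18.
Level-3 differences are constant, so g has degree 3.
Fitting a degree-3 polynomial gives g(k) = 3k³ + 3k² + k.
Then g(-1) = -1.

-1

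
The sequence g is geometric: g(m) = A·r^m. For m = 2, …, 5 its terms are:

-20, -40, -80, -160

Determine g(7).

-640

Consecutive ratio: -40/(-20) = 2, and -80/(-40) = 2, so r = 2.
Then A·2^2 = -20 gives A = -5, and g(m) = -5·2^m.
g(7) = -5·2^7 = -640.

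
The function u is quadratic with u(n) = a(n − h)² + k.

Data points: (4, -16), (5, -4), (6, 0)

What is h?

First differences 12, 4; second difference -8 = 2a, so a = -4.
Expanding, the n-coefficient is −2ah = 8h; matching it to the data gives h = 6, and then k = 0.
So u(n) = -4(n − 6)² + 0.
Hence h = 6.

6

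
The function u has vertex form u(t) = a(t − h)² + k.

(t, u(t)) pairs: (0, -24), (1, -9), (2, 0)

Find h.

First differences 15, 9; second difference -6 = 2a, so a = -3.
Expanding, the t-coefficient is −2ah = 6h; matching it to the data gives h = 3, and then k = 3.
So u(t) = -3(t − 3)² + 3.
Hence h = 3.

3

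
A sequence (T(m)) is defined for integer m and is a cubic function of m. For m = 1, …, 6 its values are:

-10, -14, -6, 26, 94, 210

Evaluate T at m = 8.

634

First differences: -4, 8, 32, 68, 116. Second differences: 12, 24, 36, 48. Third differences: 12, 12, 12.
Level-3 differences are constant, so T has degree 3.
Fitting a degree-3 polynomial gives T(m) = 2m³ - 6m² - 6.
Then T(8) = 634.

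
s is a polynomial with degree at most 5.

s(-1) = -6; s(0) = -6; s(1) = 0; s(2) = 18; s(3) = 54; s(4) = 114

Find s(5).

First differences: 0, 6, 18, 36, 60. Second differences: 6, 12, 18, 24. Third differences: 6, 6, 6.
Level-3 differences are constant, so s has degree 3.
Fitting a degree-3 polynomial gives s(t) = t³ + 3t² + 2t - 6.
Then s(5) = 204.

204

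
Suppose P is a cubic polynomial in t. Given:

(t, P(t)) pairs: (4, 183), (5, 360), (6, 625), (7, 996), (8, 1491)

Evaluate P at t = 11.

3900

Write P(t) = at³ + bt² + ct + d; the 5 given values yield a linear system in the 4 coefficients.
Solving, P(t) = 3t³ - t² + 3t - 5.
Then P(11) = 3900.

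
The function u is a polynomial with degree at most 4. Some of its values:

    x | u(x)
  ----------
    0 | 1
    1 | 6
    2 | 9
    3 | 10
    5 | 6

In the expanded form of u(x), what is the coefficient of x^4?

0

Write u(x) = ax^4 + bx³ + cx² + dx + e; the 5 given values yield a linear system in the 5 coefficients.
Solving, the top 2 coefficients vanish, and u(x) = -x² + 6x + 1.
The coefficient of x^4 is 0.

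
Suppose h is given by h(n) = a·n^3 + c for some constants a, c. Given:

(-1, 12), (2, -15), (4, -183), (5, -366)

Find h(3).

From h(-1) = 12 and h(2) = -15: -1a + c = 12 and 8a + c = -15.
Subtracting: 9a = -27, so a = -3; then c = 12 − (-3)·(-1) = 9.
So h(n) = -3n³ + 9, and h(3) = -72.

-72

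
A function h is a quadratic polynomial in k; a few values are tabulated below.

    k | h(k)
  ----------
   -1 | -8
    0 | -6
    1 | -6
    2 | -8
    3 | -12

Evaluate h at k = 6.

-36

First differences: 2, 0, -2, -4. Second differences: -2, -2, -2.
Level-2 differences are constant, so h has degree 2.
Fitting a degree-2 polynomial gives h(k) = -k² + k - 6.
Then h(6) = -36.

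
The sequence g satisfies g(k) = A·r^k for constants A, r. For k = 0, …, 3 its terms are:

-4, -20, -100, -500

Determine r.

5

Consecutive ratio: -20/(-4) = 5, and -100/(-20) = 5, so r = 5.
Then A·5^0 = -4 gives A = -4, and g(k) = -4·5^k.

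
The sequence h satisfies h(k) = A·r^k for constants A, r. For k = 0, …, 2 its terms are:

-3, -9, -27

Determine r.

3

Consecutive ratio: -9/(-3) = 3, and -27/(-9) = 3, so r = 3.
Then A·3^0 = -3 gives A = -3, and h(k) = -3·3^k.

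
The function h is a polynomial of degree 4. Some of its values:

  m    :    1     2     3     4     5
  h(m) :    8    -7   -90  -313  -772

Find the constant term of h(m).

Write h(m) = am^4 + bm³ + cm² + dm + e; the 5 given values yield a linear system in the 5 coefficients.
Solving, h(m) = -m^4 - 2m³ + 3m² + 5m + 3.
The constant term is h(0) = 3.

3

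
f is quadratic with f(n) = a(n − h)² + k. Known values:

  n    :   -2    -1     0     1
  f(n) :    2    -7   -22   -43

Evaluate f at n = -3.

First differences -9, -15, -21; second difference -6 = 2a, so a = -3.
Expanding, the n-coefficient is −2ah = 6h; matching it to the data gives h = -3, and then k = 5.
So f(n) = -3(n + 3)² + 5.
f(-3) = -3·0² + 5 = 5.

5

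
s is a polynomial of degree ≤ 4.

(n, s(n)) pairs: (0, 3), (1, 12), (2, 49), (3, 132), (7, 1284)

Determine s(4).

Write s(n) = an^4 + bn³ + cn² + dn + e; the 5 given values yield a linear system in the 5 coefficients.
Solving, the leading coefficient vanishes, and s(n) = 3n³ + 5n² + n + 3.
Then s(4) = 279.

279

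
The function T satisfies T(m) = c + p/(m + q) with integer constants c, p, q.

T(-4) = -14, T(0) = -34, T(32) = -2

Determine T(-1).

-24

(T(m) − c)(m + q) = p for each data point; the three points give a linear system in c and q, then p follows.
Solving: c = -4, q = -2, p = 60, so T(m) = -4 + 60/(m − 2).
Then T(-1) = -4 + 60/(-3) = -24.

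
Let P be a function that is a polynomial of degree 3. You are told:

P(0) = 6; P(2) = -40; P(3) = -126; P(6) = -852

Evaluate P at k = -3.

30

Write P(k) = ak³ + bk² + ck + d; the 4 given values yield a linear system in the 4 coefficients.
Solving, P(k) = -3k³ - 6k² + k + 6.
Then P(-3) = 30.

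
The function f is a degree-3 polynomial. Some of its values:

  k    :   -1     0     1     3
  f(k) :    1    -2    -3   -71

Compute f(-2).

24

Write f(k) = ak³ + bk² + ck + d; the 4 given values yield a linear system in the 4 coefficients.
Solving, f(k) = -3k³ + k² + k - 2.
Then f(-2) = 24.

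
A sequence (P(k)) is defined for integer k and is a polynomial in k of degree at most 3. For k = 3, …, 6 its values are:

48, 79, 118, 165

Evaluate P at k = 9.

Write P(k) = ak³ + bk² + ck + d; the 4 given values yield a linear system in the 4 coefficients.
Solving, the leading coefficient vanishes, and P(k) = 4k² + 3k + 3.
Then P(9) = 354.

354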